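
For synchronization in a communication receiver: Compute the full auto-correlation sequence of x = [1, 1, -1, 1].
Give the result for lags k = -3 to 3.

r_xx[k] = sum_m x[m]*x[m+k], indexed from 0, for k = -3 to 3:
  r_xx[-3] = x[3]*x[0] = 1
  r_xx[-2] = x[2]*x[0] + x[3]*x[1] = 0
  r_xx[-1] = x[1]*x[0] + x[2]*x[1] + x[3]*x[2] = -1
  r_xx[0] = x[0]*x[0] + x[1]*x[1] + x[2]*x[2] + x[3]*x[3] = 4
  r_xx[1] = x[0]*x[1] + x[1]*x[2] + x[2]*x[3] = -1
  r_xx[2] = x[0]*x[2] + x[1]*x[3] = 0
  r_xx[3] = x[0]*x[3] = 1
r_xx = [1, 0, -1, 4, -1, 0, 1]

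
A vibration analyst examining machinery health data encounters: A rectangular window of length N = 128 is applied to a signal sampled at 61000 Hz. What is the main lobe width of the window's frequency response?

For a rectangular window of length N,
the main lobe width in frequency is 2*f_s/N.
= 2*61000/128 = 7625/8 Hz
This determines the minimum frequency separation for resolving two sinusoids.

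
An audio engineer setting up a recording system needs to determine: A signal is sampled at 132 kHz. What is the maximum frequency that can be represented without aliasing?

The maximum frequency that can be represented without aliasing
is the Nyquist frequency: f_max = f_s / 2 = 132 kHz / 2 = 66 kHz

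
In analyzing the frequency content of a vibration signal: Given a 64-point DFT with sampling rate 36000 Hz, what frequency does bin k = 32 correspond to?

The frequency of DFT bin k is: f_k = k * f_s / N
f_32 = 32 * 36000 / 64 = 18000 Hz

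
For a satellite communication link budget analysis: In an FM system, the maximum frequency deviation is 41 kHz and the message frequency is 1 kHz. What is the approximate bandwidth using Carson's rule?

Carson's rule: BW = 2*(delta_f + f_m)
= 2*(41 + 1) kHz = 84 kHz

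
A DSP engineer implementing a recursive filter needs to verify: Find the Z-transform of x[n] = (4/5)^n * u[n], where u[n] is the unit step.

The Z-transform of a^n * u[n] is z/(z-a) for |z| > |a|.
Here a = 4/5, so X(z) = z/(z - (4/5)) = 5z/(5z - 4)
ROC: |z| > 4/5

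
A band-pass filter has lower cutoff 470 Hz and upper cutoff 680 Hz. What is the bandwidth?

Bandwidth = f_high - f_low
= 680 Hz - 470 Hz = 210 Hz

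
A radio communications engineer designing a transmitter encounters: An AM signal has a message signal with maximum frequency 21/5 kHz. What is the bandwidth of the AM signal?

In AM (double-sideband), the bandwidth is twice the message frequency.
BW = 2 * f_m = 2 * 21/5 kHz = 42/5 kHz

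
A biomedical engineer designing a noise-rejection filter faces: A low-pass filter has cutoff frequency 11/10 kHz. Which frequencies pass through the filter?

A low-pass filter passes all frequencies below the cutoff frequency 11/10 kHz and attenuates higher frequencies.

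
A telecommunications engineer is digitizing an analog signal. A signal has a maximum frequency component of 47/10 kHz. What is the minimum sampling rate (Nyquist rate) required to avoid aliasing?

By the Nyquist-Shannon sampling theorem,
the minimum sampling rate (Nyquist rate) must be at least 2 * f_max.
Nyquist rate = 2 * 47/10 kHz = 47/5 kHz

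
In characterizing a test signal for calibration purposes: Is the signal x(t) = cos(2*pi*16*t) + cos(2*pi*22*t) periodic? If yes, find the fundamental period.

f1 = 16 Hz, f2 = 22 Hz
Period T1 = 1/16, T2 = 1/22
Ratio T1/T2 = 22/16, which is rational.
The signal is periodic with fundamental period T = 1/GCD(16,22) = 1/2 s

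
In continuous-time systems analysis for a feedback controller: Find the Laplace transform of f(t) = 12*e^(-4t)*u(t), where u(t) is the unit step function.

Standard Laplace transform pair:
e^(-at)*u(t) <-> 1/(s+a)
With a = 4: L{12*e^(-4t)*u(t)} = 12/(s+4), ROC: Re(s) > -4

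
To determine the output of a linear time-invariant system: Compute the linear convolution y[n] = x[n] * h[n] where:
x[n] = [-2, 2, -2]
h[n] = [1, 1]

y[n] = sum_k x[k]*h[n-k]. Output length = len(x) + len(h) - 1 = 3 + 2 - 1 = 4.
y[0] = -2*1 = -2
y[1] = 2*1 + -2*1 = 0
y[2] = -2*1 + 2*1 = 0
y[3] = -2*1 = -2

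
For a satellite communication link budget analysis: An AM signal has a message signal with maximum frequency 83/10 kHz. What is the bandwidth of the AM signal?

In AM (double-sideband), the bandwidth is twice the message frequency.
BW = 2 * f_m = 2 * 83/10 kHz = 83/5 kHz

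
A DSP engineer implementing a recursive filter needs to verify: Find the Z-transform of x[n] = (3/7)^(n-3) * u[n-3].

Time-shifting property: if X(z) = Z{x[n]}, then Z{x[n-d]} = z^(-d) * X(z)
X(z) = z/(z - 3/7) for x[n] = (3/7)^n * u[n]
Z{x[n-3]} = z^(-3) * z/(z - 3/7) = z^(-2)/(z - 3/7)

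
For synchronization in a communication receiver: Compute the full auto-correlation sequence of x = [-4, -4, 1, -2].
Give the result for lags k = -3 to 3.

r_xx[k] = sum_m x[m]*x[m+k], indexed from 0, for k = -3 to 3:
  r_xx[-3] = x[3]*x[0] = 8
  r_xx[-2] = x[2]*x[0] + x[3]*x[1] = 4
  r_xx[-1] = x[1]*x[0] + x[2]*x[1] + x[3]*x[2] = 10
  r_xx[0] = x[0]*x[0] + x[1]*x[1] + x[2]*x[2] + x[3]*x[3] = 37
  r_xx[1] = x[0]*x[1] + x[1]*x[2] + x[2]*x[3] = 10
  r_xx[2] = x[0]*x[2] + x[1]*x[3] = 4
  r_xx[3] = x[0]*x[3] = 8
r_xx = [8, 4, 10, 37, 10, 4, 8]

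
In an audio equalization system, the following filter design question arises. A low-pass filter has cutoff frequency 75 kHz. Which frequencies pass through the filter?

A low-pass filter passes all frequencies below the cutoff frequency 75 kHz and attenuates higher frequencies.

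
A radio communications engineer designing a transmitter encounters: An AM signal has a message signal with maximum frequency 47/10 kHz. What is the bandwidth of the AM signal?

In AM (double-sideband), the bandwidth is twice the message frequency.
BW = 2 * f_m = 2 * 47/10 kHz = 47/5 kHz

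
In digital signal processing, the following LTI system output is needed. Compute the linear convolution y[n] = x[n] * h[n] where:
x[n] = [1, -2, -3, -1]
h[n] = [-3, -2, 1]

y[n] = sum_k x[k]*h[n-k]. Output length = len(x) + len(h) - 1 = 4 + 3 - 1 = 6.
y[0] = 1*-3 = -3
y[1] = -2*-3 + 1*-2 = 4
y[2] = -3*-3 + -2*-2 + 1*1 = 14
y[3] = -1*-3 + -3*-2 + -2*1 = 7
y[4] = -1*-2 + -3*1 = -1
y[5] = -1*1 = -1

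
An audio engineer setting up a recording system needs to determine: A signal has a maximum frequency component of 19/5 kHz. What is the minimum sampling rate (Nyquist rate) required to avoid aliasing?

By the Nyquist-Shannon sampling theorem,
the minimum sampling rate (Nyquist rate) must be at least 2 * f_max.
Nyquist rate = 2 * 19/5 kHz = 38/5 kHz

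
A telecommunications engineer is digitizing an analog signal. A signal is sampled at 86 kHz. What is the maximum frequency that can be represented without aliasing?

The maximum frequency that can be represented without aliasing
is the Nyquist frequency: f_max = f_s / 2 = 86 kHz / 2 = 43 kHz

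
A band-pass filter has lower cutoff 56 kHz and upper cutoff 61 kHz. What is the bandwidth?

Bandwidth = f_high - f_low
= 61 kHz - 56 kHz = 5 kHz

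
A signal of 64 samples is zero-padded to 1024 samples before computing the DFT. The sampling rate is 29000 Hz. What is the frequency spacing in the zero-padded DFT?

Original DFT: N = 64, resolution = f_s/N = 29000/64 = 3625/8 Hz
Zero-padded DFT: N = 1024, resolution = f_s/N = 29000/1024 = 3625/128 Hz
Zero-padding interpolates the spectrum (finer frequency grid)
but does NOT improve the true spectral resolution (ability to resolve close frequencies).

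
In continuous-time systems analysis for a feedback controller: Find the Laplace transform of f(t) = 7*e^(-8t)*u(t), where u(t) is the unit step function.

Standard Laplace transform pair:
e^(-at)*u(t) <-> 1/(s+a)
With a = 8: L{7*e^(-8t)*u(t)} = 7/(s+8), ROC: Re(s) > -8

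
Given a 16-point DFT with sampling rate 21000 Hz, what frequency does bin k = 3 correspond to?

The frequency of DFT bin k is: f_k = k * f_s / N
f_3 = 3 * 21000 / 16 = 7875/2 Hz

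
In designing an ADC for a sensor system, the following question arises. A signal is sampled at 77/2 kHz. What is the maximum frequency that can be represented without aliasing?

The maximum frequency that can be represented without aliasing
is the Nyquist frequency: f_max = f_s / 2 = 77/2 kHz / 2 = 77/4 kHz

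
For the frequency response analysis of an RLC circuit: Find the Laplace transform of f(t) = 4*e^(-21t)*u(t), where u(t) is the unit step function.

Standard Laplace transform pair:
e^(-at)*u(t) <-> 1/(s+a)
With a = 21: L{4*e^(-21t)*u(t)} = 4/(s+21), ROC: Re(s) > -21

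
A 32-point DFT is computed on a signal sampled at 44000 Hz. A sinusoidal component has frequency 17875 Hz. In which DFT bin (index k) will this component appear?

DFT frequency resolution = f_s/N = 44000/32 = 1375 Hz
Bin index k = f_signal / resolution = 17875 / 1375 = 13
The signal frequency 17875 Hz falls in DFT bin k = 13.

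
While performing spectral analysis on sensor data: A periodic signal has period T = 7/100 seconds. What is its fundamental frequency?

The fundamental frequency is the reciprocal of the period.
f = 1/T = 1/(7/100) = 100/7 Hz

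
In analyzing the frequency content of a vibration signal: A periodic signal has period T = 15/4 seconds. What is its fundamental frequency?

The fundamental frequency is the reciprocal of the period.
f = 1/T = 1/(15/4) = 4/15 Hz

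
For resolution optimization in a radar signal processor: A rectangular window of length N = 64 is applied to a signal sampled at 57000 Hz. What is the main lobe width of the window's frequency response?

For a rectangular window of length N,
the main lobe width in frequency is 2*f_s/N.
= 2*57000/64 = 7125/4 Hz
This determines the minimum frequency separation for resolving two sinusoids.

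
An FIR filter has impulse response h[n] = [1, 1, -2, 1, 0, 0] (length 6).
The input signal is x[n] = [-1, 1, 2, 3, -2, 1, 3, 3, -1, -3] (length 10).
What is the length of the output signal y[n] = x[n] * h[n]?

For linear convolution, the output length is:
len(y) = len(x) + len(h) - 1 = 10 + 6 - 1 = 15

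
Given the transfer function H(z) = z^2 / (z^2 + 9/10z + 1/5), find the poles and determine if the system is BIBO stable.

Poles are roots of the denominator: z^2 + 9/10z + 1/5 = 0.
Quadratic formula: z = [-(9/10) +/- sqrt((9/10)^2 - 4*(1/5))] / 2
Discriminant = 81/100 - 4/5 = 1/100; sqrt = 1/10.
z = (-9/10 +/- 1/10) / 2 => z = -2/5 or z = -1/2.
|p1| = 1/2, |p2| = 2/5.
For BIBO stability, all poles must lie inside the unit circle (|p| < 1).
System is STABLE since both |p| < 1.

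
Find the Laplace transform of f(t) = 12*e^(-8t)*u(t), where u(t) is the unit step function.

Standard Laplace transform pair:
e^(-at)*u(t) <-> 1/(s+a)
With a = 8: L{12*e^(-8t)*u(t)} = 12/(s+8), ROC: Re(s) > -8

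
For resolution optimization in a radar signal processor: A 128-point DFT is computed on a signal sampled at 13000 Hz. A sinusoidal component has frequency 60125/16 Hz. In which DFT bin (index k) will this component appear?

DFT frequency resolution = f_s/N = 13000/128 = 1625/16 Hz
Bin index k = f_signal / resolution = 60125/16 / 1625/16 = 37
The signal frequency 60125/16 Hz falls in DFT bin k = 37.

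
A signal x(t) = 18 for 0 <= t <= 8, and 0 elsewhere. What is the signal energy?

Energy = integral of |x(t)|^2 dt over the signal duration
= 18^2 * 8 = 324 * 8 = 2592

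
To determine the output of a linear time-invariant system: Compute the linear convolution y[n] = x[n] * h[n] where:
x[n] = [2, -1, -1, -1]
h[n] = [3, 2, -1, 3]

y[n] = sum_k x[k]*h[n-k]. Output length = len(x) + len(h) - 1 = 4 + 4 - 1 = 7.
y[0] = 2*3 = 6
y[1] = -1*3 + 2*2 = 1
y[2] = -1*3 + -1*2 + 2*-1 = -7
y[3] = -1*3 + -1*2 + -1*-1 + 2*3 = 2
y[4] = -1*2 + -1*-1 + -1*3 = -4
y[5] = -1*-1 + -1*3 = -2
y[6] = -1*3 = -3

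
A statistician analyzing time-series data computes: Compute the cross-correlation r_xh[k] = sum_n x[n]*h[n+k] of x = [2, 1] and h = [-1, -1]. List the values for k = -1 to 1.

Both sequences indexed from 0 and zero outside their support.
Lags with overlap: k = -1 to 1.
  r_xh[-1] = x[1]*h[0] = -1
  r_xh[0] = x[0]*h[0] + x[1]*h[1] = -3
  r_xh[1] = x[0]*h[1] = -2
r_xh = [-1, -3, -2] (for k = -1, ..., 1)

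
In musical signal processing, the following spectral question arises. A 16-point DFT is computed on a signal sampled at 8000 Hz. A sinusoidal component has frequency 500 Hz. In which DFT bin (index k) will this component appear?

DFT frequency resolution = f_s/N = 8000/16 = 500 Hz
Bin index k = f_signal / resolution = 500 / 500 = 1
The signal frequency 500 Hz falls in DFT bin k = 1.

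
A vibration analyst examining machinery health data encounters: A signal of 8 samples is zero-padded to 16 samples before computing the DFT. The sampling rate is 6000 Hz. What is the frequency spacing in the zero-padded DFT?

Original DFT: N = 8, resolution = f_s/N = 6000/8 = 750 Hz
Zero-padded DFT: N = 16, resolution = f_s/N = 6000/16 = 375 Hz
Zero-padding interpolates the spectrum (finer frequency grid)
but does NOT improve the true spectral resolution (ability to resolve close frequencies).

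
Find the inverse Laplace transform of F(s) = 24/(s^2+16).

Standard pair: w/(s^2+w^2) <-> sin(wt)*u(t)
Recognize w^2 = 16, so w = 4; numerator 24 = 6*4.
f(t) = 6*sin(4t)*u(t)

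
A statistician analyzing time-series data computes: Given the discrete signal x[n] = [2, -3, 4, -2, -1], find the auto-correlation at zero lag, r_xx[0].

The auto-correlation at zero lag r_xx[0] equals the signal energy.
r_xx[0] = sum of x[n]^2 = 2^2 + (-3)^2 + 4^2 + (-2)^2 + (-1)^2
= 4 + 9 + 16 + 4 + 1 = 34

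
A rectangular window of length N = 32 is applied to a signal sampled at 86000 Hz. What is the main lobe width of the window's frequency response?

For a rectangular window of length N,
the main lobe width in frequency is 2*f_s/N.
= 2*86000/32 = 5375 Hz
This determines the minimum frequency separation for resolving two sinusoids.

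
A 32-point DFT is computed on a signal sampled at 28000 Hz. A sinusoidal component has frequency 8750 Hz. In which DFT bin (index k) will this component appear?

DFT frequency resolution = f_s/N = 28000/32 = 875 Hz
Bin index k = f_signal / resolution = 8750 / 875 = 10
The signal frequency 8750 Hz falls in DFT bin k = 10.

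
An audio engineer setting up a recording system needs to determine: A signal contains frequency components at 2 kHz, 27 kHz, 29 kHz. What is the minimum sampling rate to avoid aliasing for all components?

The highest frequency component is f_max = 29 kHz.
Nyquist rate = 2 * f_max = 2 * 29 kHz = 58 kHz.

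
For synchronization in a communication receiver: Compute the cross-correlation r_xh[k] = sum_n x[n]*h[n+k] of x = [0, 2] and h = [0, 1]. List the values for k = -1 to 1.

Both sequences indexed from 0 and zero outside their support.
Lags with overlap: k = -1 to 1.
  r_xh[-1] = x[1]*h[0] = 0
  r_xh[0] = x[0]*h[0] + x[1]*h[1] = 2
  r_xh[1] = x[0]*h[1] = 0
r_xh = [0, 2, 0] (for k = -1, ..., 1)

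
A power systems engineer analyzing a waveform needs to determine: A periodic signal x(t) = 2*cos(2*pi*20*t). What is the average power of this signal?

Average power of A*cos(wt) is A^2/2.
P = 2^2 / 2 = 4/2 = 2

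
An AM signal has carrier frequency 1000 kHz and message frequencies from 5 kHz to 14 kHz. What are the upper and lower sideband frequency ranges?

Upper sideband (USB) = fc + [fm_low, fm_high] = 1000 + [5, 14] = [1005, 1014] kHz
Lower sideband (LSB) = fc - [fm_high, fm_low] = 1000 - [14, 5] = [986, 995] kHz
Total occupied spectrum: 986 kHz to 1014 kHz (plus carrier at 1000 kHz)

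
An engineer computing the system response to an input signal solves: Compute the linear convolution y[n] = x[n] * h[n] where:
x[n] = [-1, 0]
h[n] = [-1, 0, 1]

y[n] = sum_k x[k]*h[n-k]. Output length = len(x) + len(h) - 1 = 2 + 3 - 1 = 4.
y[0] = -1*-1 = 1
y[1] = 0*-1 + -1*0 = 0
y[2] = 0*0 + -1*1 = -1
y[3] = 0*1 = 0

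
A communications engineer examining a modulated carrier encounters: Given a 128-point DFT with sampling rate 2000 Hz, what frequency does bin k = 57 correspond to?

The frequency of DFT bin k is: f_k = k * f_s / N
f_57 = 57 * 2000 / 128 = 7125/8 Hz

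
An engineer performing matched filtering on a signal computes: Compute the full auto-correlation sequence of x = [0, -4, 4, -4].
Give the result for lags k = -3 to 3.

r_xx[k] = sum_m x[m]*x[m+k], indexed from 0, for k = -3 to 3:
  r_xx[-3] = x[3]*x[0] = 0
  r_xx[-2] = x[2]*x[0] + x[3]*x[1] = 16
  r_xx[-1] = x[1]*x[0] + x[2]*x[1] + x[3]*x[2] = -32
  r_xx[0] = x[0]*x[0] + x[1]*x[1] + x[2]*x[2] + x[3]*x[3] = 48
  r_xx[1] = x[0]*x[1] + x[1]*x[2] + x[2]*x[3] = -32
  r_xx[2] = x[0]*x[2] + x[1]*x[3] = 16
  r_xx[3] = x[0]*x[3] = 0
r_xx = [0, 16, -32, 48, -32, 16, 0]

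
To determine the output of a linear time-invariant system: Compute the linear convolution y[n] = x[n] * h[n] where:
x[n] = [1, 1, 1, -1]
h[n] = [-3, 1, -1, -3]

y[n] = sum_k x[k]*h[n-k]. Output length = len(x) + len(h) - 1 = 4 + 4 - 1 = 7.
y[0] = 1*-3 = -3
y[1] = 1*-3 + 1*1 = -2
y[2] = 1*-3 + 1*1 + 1*-1 = -3
y[3] = -1*-3 + 1*1 + 1*-1 + 1*-3 = 0
y[4] = -1*1 + 1*-1 + 1*-3 = -5
y[5] = -1*-1 + 1*-3 = -2
y[6] = -1*-3 = 3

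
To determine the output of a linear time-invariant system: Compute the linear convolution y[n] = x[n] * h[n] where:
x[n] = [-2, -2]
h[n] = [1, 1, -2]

y[n] = sum_k x[k]*h[n-k]. Output length = len(x) + len(h) - 1 = 2 + 3 - 1 = 4.
y[0] = -2*1 = -2
y[1] = -2*1 + -2*1 = -4
y[2] = -2*1 + -2*-2 = 2
y[3] = -2*-2 = 4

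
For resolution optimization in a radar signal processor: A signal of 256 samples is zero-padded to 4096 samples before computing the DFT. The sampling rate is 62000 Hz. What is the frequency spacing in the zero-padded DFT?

Original DFT: N = 256, resolution = f_s/N = 62000/256 = 3875/16 Hz
Zero-padded DFT: N = 4096, resolution = f_s/N = 62000/4096 = 3875/256 Hz
Zero-padding interpolates the spectrum (finer frequency grid)
but does NOT improve the true spectral resolution (ability to resolve close frequencies).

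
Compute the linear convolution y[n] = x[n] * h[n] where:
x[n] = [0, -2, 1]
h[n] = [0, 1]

y[n] = sum_k x[k]*h[n-k]. Output length = len(x) + len(h) - 1 = 3 + 2 - 1 = 4.
y[0] = 0*0 = 0
y[1] = -2*0 + 0*1 = 0
y[2] = 1*0 + -2*1 = -2
y[3] = 1*1 = 1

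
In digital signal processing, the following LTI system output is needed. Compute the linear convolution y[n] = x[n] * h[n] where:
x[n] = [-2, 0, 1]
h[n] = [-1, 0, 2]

y[n] = sum_k x[k]*h[n-k]. Output length = len(x) + len(h) - 1 = 3 + 3 - 1 = 5.
y[0] = -2*-1 = 2
y[1] = 0*-1 + -2*0 = 0
y[2] = 1*-1 + 0*0 + -2*2 = -5
y[3] = 1*0 + 0*2 = 0
y[4] = 1*2 = 2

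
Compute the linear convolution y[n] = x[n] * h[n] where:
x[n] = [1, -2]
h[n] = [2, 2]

y[n] = sum_k x[k]*h[n-k]. Output length = len(x) + len(h) - 1 = 2 + 2 - 1 = 3.
y[0] = 1*2 = 2
y[1] = -2*2 + 1*2 = -2
y[2] = -2*2 = -4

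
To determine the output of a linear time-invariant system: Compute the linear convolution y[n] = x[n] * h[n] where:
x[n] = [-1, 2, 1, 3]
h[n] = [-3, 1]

y[n] = sum_k x[k]*h[n-k]. Output length = len(x) + len(h) - 1 = 4 + 2 - 1 = 5.
y[0] = -1*-3 = 3
y[1] = 2*-3 + -1*1 = -7
y[2] = 1*-3 + 2*1 = -1
y[3] = 3*-3 + 1*1 = -8
y[4] = 3*1 = 3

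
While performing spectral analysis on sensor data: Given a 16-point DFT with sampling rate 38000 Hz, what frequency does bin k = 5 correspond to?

The frequency of DFT bin k is: f_k = k * f_s / N
f_5 = 5 * 38000 / 16 = 11875 Hz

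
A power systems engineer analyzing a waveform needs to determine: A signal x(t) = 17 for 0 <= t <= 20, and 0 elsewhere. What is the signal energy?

Energy = integral of |x(t)|^2 dt over the signal duration
= 17^2 * 20 = 289 * 20 = 5780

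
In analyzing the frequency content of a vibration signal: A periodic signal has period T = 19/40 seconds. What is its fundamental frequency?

The fundamental frequency is the reciprocal of the period.
f = 1/T = 1/(19/40) = 40/19 Hz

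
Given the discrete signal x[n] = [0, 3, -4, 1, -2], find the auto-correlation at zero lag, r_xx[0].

The auto-correlation at zero lag r_xx[0] equals the signal energy.
r_xx[0] = sum of x[n]^2 = 0^2 + 3^2 + (-4)^2 + 1^2 + (-2)^2
= 0 + 9 + 16 + 1 + 4 = 30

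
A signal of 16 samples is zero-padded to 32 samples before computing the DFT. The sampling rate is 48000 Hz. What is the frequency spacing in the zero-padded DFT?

Original DFT: N = 16, resolution = f_s/N = 48000/16 = 3000 Hz
Zero-padded DFT: N = 32, resolution = f_s/N = 48000/32 = 1500 Hz
Zero-padding interpolates the spectrum (finer frequency grid)
but does NOT improve the true spectral resolution (ability to resolve close frequencies).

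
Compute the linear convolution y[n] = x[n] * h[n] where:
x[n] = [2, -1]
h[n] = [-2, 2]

y[n] = sum_k x[k]*h[n-k]. Output length = len(x) + len(h) - 1 = 2 + 2 - 1 = 3.
y[0] = 2*-2 = -4
y[1] = -1*-2 + 2*2 = 6
y[2] = -1*2 = -2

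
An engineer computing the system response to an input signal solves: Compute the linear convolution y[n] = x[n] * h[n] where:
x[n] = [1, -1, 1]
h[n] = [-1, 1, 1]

y[n] = sum_k x[k]*h[n-k]. Output length = len(x) + len(h) - 1 = 3 + 3 - 1 = 5.
y[0] = 1*-1 = -1
y[1] = -1*-1 + 1*1 = 2
y[2] = 1*-1 + -1*1 + 1*1 = -1
y[3] = 1*1 + -1*1 = 0
y[4] = 1*1 = 1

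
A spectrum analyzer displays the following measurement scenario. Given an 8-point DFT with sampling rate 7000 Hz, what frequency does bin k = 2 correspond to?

The frequency of DFT bin k is: f_k = k * f_s / N
f_2 = 2 * 7000 / 8 = 1750 Hz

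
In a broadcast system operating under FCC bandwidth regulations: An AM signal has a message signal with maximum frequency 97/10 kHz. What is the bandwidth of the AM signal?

In AM (double-sideband), the bandwidth is twice the message frequency.
BW = 2 * f_m = 2 * 97/10 kHz = 97/5 kHz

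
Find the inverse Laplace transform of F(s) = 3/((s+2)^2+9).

Standard pair: w/((s+a)^2+w^2) <-> e^(-at)*sin(wt)*u(t)
With a=2, w=3: f(t) = e^(-2t)*sin(3t)*u(t)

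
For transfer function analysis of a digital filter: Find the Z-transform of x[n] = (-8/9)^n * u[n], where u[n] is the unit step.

The Z-transform of a^n * u[n] is z/(z-a) for |z| > |a|.
Here a = -8/9, so X(z) = z/(z - (-8/9)) = 9z/(9z + 8)
ROC: |z| > 8/9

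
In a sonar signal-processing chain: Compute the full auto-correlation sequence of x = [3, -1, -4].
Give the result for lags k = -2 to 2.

r_xx[k] = sum_m x[m]*x[m+k], indexed from 0, for k = -2 to 2:
  r_xx[-2] = x[2]*x[0] = -12
  r_xx[-1] = x[1]*x[0] + x[2]*x[1] = 1
  r_xx[0] = x[0]*x[0] + x[1]*x[1] + x[2]*x[2] = 26
  r_xx[1] = x[0]*x[1] + x[1]*x[2] = 1
  r_xx[2] = x[0]*x[2] = -12
r_xx = [-12, 1, 26, 1, -12]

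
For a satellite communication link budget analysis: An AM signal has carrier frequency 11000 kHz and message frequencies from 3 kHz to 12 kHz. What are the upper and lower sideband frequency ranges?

Upper sideband (USB) = fc + [fm_low, fm_high] = 11000 + [3, 12] = [11003, 11012] kHz
Lower sideband (LSB) = fc - [fm_high, fm_low] = 11000 - [12, 3] = [10988, 10997] kHz
Total occupied spectrum: 10988 kHz to 11012 kHz (plus carrier at 11000 kHz)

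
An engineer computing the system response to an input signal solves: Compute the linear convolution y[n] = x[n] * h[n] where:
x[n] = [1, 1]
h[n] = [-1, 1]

y[n] = sum_k x[k]*h[n-k]. Output length = len(x) + len(h) - 1 = 2 + 2 - 1 = 3.
y[0] = 1*-1 = -1
y[1] = 1*-1 + 1*1 = 0
y[2] = 1*1 = 1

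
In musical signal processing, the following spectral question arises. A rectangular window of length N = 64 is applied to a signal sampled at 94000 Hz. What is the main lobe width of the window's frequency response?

For a rectangular window of length N,
the main lobe width in frequency is 2*f_s/N.
= 2*94000/64 = 5875/2 Hz
This determines the minimum frequency separation for resolving two sinusoids.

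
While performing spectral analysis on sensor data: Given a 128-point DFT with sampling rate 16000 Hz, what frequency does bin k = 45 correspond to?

The frequency of DFT bin k is: f_k = k * f_s / N
f_45 = 45 * 16000 / 128 = 5625 Hz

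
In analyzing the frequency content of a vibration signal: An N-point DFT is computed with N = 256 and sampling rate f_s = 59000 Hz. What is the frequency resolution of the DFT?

DFT frequency resolution = f_s / N
= 59000 / 256 = 7375/32 Hz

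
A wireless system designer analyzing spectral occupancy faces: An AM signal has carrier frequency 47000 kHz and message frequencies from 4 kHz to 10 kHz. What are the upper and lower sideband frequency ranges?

Upper sideband (USB) = fc + [fm_low, fm_high] = 47000 + [4, 10] = [47004, 47010] kHz
Lower sideband (LSB) = fc - [fm_high, fm_low] = 47000 - [10, 4] = [46990, 46996] kHz
Total occupied spectrum: 46990 kHz to 47010 kHz (plus carrier at 47000 kHz)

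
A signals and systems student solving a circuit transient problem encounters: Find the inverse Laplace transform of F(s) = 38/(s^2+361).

Standard pair: w/(s^2+w^2) <-> sin(wt)*u(t)
Recognize w^2 = 361, so w = 19; numerator 38 = 2*19.
f(t) = 2*sin(19t)*u(t)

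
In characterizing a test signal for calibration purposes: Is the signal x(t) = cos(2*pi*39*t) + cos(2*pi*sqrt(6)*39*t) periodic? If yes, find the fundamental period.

f1 = 39 Hz, f2 = 39*sqrt(6) Hz
Ratio f2/f1 = sqrt(6), which is irrational.
Since the frequency ratio is irrational, no common period exists.
The signal is not periodic.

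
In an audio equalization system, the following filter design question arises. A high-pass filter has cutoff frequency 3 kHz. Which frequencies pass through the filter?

A high-pass filter passes all frequencies above the cutoff frequency 3 kHz and attenuates lower frequencies.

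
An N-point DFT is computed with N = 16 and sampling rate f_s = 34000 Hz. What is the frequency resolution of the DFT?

DFT frequency resolution = f_s / N
= 34000 / 16 = 2125 Hz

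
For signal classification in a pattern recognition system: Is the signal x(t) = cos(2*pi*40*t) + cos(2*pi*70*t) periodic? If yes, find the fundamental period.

f1 = 40 Hz, f2 = 70 Hz
Period T1 = 1/40, T2 = 1/70
Ratio T1/T2 = 70/40, which is rational.
The signal is periodic with fundamental period T = 1/GCD(40,70) = 1/10 s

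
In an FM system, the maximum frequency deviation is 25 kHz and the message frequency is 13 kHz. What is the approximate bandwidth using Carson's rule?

Carson's rule: BW = 2*(delta_f + f_m)
= 2*(25 + 13) kHz = 76 kHz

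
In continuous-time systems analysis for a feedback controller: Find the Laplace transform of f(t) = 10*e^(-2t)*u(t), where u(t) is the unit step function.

Standard Laplace transform pair:
e^(-at)*u(t) <-> 1/(s+a)
With a = 2: L{10*e^(-2t)*u(t)} = 10/(s+2), ROC: Re(s) > -2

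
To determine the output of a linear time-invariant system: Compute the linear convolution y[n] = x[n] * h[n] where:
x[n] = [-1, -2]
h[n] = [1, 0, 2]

y[n] = sum_k x[k]*h[n-k]. Output length = len(x) + len(h) - 1 = 2 + 3 - 1 = 4.
y[0] = -1*1 = -1
y[1] = -2*1 + -1*0 = -2
y[2] = -2*0 + -1*2 = -2
y[3] = -2*2 = -4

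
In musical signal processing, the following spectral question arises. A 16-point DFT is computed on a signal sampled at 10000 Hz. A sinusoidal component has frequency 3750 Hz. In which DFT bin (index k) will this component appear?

DFT frequency resolution = f_s/N = 10000/16 = 625 Hz
Bin index k = f_signal / resolution = 3750 / 625 = 6
The signal frequency 3750 Hz falls in DFT bin k = 6.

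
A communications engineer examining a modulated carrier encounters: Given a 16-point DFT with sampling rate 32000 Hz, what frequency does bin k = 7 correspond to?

The frequency of DFT bin k is: f_k = k * f_s / N
f_7 = 7 * 32000 / 16 = 14000 Hz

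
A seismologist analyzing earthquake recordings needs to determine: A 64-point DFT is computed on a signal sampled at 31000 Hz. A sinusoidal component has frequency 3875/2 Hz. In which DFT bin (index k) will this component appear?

DFT frequency resolution = f_s/N = 31000/64 = 3875/8 Hz
Bin index k = f_signal / resolution = 3875/2 / 3875/8 = 4
The signal frequency 3875/2 Hz falls in DFT bin k = 4.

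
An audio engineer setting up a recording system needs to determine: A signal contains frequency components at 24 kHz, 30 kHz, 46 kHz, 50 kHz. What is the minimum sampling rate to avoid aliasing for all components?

The highest frequency component is f_max = 50 kHz.
Nyquist rate = 2 * f_max = 2 * 50 kHz = 100 kHz.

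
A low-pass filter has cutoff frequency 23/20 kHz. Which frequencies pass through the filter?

A low-pass filter passes all frequencies below the cutoff frequency 23/20 kHz and attenuates higher frequencies.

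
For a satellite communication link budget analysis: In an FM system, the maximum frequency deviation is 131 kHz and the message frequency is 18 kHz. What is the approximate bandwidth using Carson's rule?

Carson's rule: BW = 2*(delta_f + f_m)
= 2*(131 + 18) kHz = 298 kHz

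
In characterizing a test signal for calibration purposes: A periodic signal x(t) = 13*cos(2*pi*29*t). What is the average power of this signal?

Average power of A*cos(wt) is A^2/2.
P = 13^2 / 2 = 169/2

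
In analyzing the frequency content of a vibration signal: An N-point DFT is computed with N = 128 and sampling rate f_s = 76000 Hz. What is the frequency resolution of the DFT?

DFT frequency resolution = f_s / N
= 76000 / 128 = 2375/4 Hz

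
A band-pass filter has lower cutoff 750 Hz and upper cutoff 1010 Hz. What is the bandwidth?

Bandwidth = f_high - f_low
= 1010 Hz - 750 Hz = 260 Hz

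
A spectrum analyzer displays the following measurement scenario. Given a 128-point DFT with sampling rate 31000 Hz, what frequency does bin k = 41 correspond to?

The frequency of DFT bin k is: f_k = k * f_s / N
f_41 = 41 * 31000 / 128 = 158875/16 Hz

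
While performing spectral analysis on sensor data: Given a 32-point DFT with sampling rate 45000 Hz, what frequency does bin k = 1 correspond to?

The frequency of DFT bin k is: f_k = k * f_s / N
f_1 = 1 * 45000 / 32 = 5625/4 Hz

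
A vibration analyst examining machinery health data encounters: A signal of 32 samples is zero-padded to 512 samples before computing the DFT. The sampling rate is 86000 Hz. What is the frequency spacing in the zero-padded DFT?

Original DFT: N = 32, resolution = f_s/N = 86000/32 = 5375/2 Hz
Zero-padded DFT: N = 512, resolution = f_s/N = 86000/512 = 5375/32 Hz
Zero-padding interpolates the spectrum (finer frequency grid)
but does NOT improve the true spectral resolution (ability to resolve close frequencies).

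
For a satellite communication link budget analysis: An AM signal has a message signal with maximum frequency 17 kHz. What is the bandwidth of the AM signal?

In AM (double-sideband), the bandwidth is twice the message frequency.
BW = 2 * f_m = 2 * 17 kHz = 34 kHz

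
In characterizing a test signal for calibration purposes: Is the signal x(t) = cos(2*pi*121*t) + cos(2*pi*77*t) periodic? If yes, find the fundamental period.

f1 = 121 Hz, f2 = 77 Hz
Period T1 = 1/121, T2 = 1/77
Ratio T1/T2 = 77/121, which is rational.
The signal is periodic with fundamental period T = 1/GCD(121,77) = 1/11 s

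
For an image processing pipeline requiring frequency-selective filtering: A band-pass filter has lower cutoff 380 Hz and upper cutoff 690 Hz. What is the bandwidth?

Bandwidth = f_high - f_low
= 690 Hz - 380 Hz = 310 Hz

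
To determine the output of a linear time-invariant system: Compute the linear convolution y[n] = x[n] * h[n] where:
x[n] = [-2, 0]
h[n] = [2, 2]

y[n] = sum_k x[k]*h[n-k]. Output length = len(x) + len(h) - 1 = 2 + 2 - 1 = 3.
y[0] = -2*2 = -4
y[1] = 0*2 + -2*2 = -4
y[2] = 0*2 = 0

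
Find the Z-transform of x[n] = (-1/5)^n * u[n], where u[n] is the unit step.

The Z-transform of a^n * u[n] is z/(z-a) for |z| > |a|.
Here a = -1/5, so X(z) = z/(z - (-1/5)) = 5z/(5z + 1)
ROC: |z| > 1/5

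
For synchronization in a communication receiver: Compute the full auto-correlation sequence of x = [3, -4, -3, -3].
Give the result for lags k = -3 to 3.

r_xx[k] = sum_m x[m]*x[m+k], indexed from 0, for k = -3 to 3:
  r_xx[-3] = x[3]*x[0] = -9
  r_xx[-2] = x[2]*x[0] + x[3]*x[1] = 3
  r_xx[-1] = x[1]*x[0] + x[2]*x[1] + x[3]*x[2] = 9
  r_xx[0] = x[0]*x[0] + x[1]*x[1] + x[2]*x[2] + x[3]*x[3] = 43
  r_xx[1] = x[0]*x[1] + x[1]*x[2] + x[2]*x[3] = 9
  r_xx[2] = x[0]*x[2] + x[1]*x[3] = 3
  r_xx[3] = x[0]*x[3] = -9
r_xx = [-9, 3, 9, 43, 9, 3, -9]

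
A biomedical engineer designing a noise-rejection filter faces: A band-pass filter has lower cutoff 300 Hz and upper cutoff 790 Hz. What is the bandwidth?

Bandwidth = f_high - f_low
= 790 Hz - 300 Hz = 490 Hz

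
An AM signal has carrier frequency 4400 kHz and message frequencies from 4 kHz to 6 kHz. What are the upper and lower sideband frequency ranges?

Upper sideband (USB) = fc + [fm_low, fm_high] = 4400 + [4, 6] = [4404, 4406] kHz
Lower sideband (LSB) = fc - [fm_high, fm_low] = 4400 - [6, 4] = [4394, 4396] kHz
Total occupied spectrum: 4394 kHz to 4406 kHz (plus carrier at 4400 kHz)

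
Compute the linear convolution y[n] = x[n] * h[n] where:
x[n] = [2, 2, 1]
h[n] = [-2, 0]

y[n] = sum_k x[k]*h[n-k]. Output length = len(x) + len(h) - 1 = 3 + 2 - 1 = 4.
y[0] = 2*-2 = -4
y[1] = 2*-2 + 2*0 = -4
y[2] = 1*-2 + 2*0 = -2
y[3] = 1*0 = 0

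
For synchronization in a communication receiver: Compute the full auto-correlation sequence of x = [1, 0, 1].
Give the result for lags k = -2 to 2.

r_xx[k] = sum_m x[m]*x[m+k], indexed from 0, for k = -2 to 2:
  r_xx[-2] = x[2]*x[0] = 1
  r_xx[-1] = x[1]*x[0] + x[2]*x[1] = 0
  r_xx[0] = x[0]*x[0] + x[1]*x[1] + x[2]*x[2] = 2
  r_xx[1] = x[0]*x[1] + x[1]*x[2] = 0
  r_xx[2] = x[0]*x[2] = 1
r_xx = [1, 0, 2, 0, 1]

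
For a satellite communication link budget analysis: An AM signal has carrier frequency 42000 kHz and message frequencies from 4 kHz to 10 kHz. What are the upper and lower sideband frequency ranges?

Upper sideband (USB) = fc + [fm_low, fm_high] = 42000 + [4, 10] = [42004, 42010] kHz
Lower sideband (LSB) = fc - [fm_high, fm_low] = 42000 - [10, 4] = [41990, 41996] kHz
Total occupied spectrum: 41990 kHz to 42010 kHz (plus carrier at 42000 kHz)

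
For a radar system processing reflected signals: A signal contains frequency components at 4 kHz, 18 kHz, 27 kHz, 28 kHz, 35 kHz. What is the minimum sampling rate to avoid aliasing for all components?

The highest frequency component is f_max = 35 kHz.
Nyquist rate = 2 * f_max = 2 * 35 kHz = 70 kHz.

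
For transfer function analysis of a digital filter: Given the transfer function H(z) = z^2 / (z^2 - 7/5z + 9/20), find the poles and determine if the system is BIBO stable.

Poles are roots of the denominator: z^2 - 7/5z + 9/20 = 0.
Quadratic formula: z = [-(-7/5) +/- sqrt((-7/5)^2 - 4*(9/20))] / 2
Discriminant = 49/25 - 9/5 = 4/25; sqrt = 2/5.
z = (7/5 +/- 2/5) / 2 => z = 9/10 or z = 1/2.
|p1| = 1/2, |p2| = 9/10.
For BIBO stability, all poles must lie inside the unit circle (|p| < 1).
System is STABLE since both |p| < 1.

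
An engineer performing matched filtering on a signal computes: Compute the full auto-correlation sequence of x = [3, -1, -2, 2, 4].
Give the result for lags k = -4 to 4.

r_xx[k] = sum_m x[m]*x[m+k], indexed from 0, for k = -4 to 4:
  r_xx[-4] = x[4]*x[0] = 12
  r_xx[-3] = x[3]*x[0] + x[4]*x[1] = 2
  r_xx[-2] = x[2]*x[0] + x[3]*x[1] + x[4]*x[2] = -16
  r_xx[-1] = x[1]*x[0] + x[2]*x[1] + x[3]*x[2] + x[4]*x[3] = 3
  r_xx[0] = x[0]*x[0] + x[1]*x[1] + x[2]*x[2] + x[3]*x[3] + x[4]*x[4] = 34
  r_xx[1] = x[0]*x[1] + x[1]*x[2] + x[2]*x[3] + x[3]*x[4] = 3
  r_xx[2] = x[0]*x[2] + x[1]*x[3] + x[2]*x[4] = -16
  r_xx[3] = x[0]*x[3] + x[1]*x[4] = 2
  r_xx[4] = x[0]*x[4] = 12
r_xx = [12, 2, -16, 3, 34, 3, -16, 2, 12]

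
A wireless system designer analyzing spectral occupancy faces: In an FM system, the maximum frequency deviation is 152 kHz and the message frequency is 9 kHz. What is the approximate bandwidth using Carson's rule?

Carson's rule: BW = 2*(delta_f + f_m)
= 2*(152 + 9) kHz = 322 kHz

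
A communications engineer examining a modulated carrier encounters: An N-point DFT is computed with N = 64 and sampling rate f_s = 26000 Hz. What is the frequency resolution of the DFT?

DFT frequency resolution = f_s / N
= 26000 / 64 = 1625/4 Hz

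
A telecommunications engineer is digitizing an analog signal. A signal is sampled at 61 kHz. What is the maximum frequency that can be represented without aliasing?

The maximum frequency that can be represented without aliasing
is the Nyquist frequency: f_max = f_s / 2 = 61 kHz / 2 = 61/2 kHz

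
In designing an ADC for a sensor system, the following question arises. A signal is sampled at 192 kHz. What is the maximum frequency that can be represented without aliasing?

The maximum frequency that can be represented without aliasing
is the Nyquist frequency: f_max = f_s / 2 = 192 kHz / 2 = 96 kHz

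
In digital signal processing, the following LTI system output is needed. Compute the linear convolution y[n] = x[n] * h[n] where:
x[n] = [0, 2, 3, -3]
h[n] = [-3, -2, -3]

y[n] = sum_k x[k]*h[n-k]. Output length = len(x) + len(h) - 1 = 4 + 3 - 1 = 6.
y[0] = 0*-3 = 0
y[1] = 2*-3 + 0*-2 = -6
y[2] = 3*-3 + 2*-2 + 0*-3 = -13
y[3] = -3*-3 + 3*-2 + 2*-3 = -3
y[4] = -3*-2 + 3*-3 = -3
y[5] = -3*-3 = 9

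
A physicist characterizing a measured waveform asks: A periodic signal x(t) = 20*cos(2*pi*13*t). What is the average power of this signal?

Average power of A*cos(wt) is A^2/2.
P = 20^2 / 2 = 400/2 = 200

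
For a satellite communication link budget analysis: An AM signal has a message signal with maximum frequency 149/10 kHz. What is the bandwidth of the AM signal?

In AM (double-sideband), the bandwidth is twice the message frequency.
BW = 2 * f_m = 2 * 149/10 kHz = 149/5 kHz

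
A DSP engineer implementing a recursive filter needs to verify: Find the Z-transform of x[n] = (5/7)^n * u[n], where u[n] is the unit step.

The Z-transform of a^n * u[n] is z/(z-a) for |z| > |a|.
Here a = 5/7, so X(z) = z/(z - (5/7)) = 7z/(7z - 5)
ROC: |z| > 5/7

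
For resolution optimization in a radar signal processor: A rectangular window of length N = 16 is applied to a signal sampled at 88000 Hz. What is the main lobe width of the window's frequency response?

For a rectangular window of length N,
the main lobe width in frequency is 2*f_s/N.
= 2*88000/16 = 11000 Hz
This determines the minimum frequency separation for resolving two sinusoids.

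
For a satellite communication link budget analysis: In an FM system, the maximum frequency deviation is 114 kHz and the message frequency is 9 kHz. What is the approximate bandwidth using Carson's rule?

Carson's rule: BW = 2*(delta_f + f_m)
= 2*(114 + 9) kHz = 246 kHz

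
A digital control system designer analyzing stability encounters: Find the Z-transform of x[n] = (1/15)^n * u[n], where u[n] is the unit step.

The Z-transform of a^n * u[n] is z/(z-a) for |z| > |a|.
Here a = 1/15, so X(z) = z/(z - (1/15)) = 15z/(15z - 1)
ROC: |z| > 1/15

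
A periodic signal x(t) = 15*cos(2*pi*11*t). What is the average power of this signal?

Average power of A*cos(wt) is A^2/2.
P = 15^2 / 2 = 225/2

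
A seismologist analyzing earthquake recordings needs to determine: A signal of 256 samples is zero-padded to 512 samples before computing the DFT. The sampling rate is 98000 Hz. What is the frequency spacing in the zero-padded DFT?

Original DFT: N = 256, resolution = f_s/N = 98000/256 = 6125/16 Hz
Zero-padded DFT: N = 512, resolution = f_s/N = 98000/512 = 6125/32 Hz
Zero-padding interpolates the spectrum (finer frequency grid)
but does NOT improve the true spectral resolution (ability to resolve close frequencies).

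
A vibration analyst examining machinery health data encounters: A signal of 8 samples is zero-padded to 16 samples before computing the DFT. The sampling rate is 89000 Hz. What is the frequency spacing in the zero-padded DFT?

Original DFT: N = 8, resolution = f_s/N = 89000/8 = 11125 Hz
Zero-padded DFT: N = 16, resolution = f_s/N = 89000/16 = 11125/2 Hz
Zero-padding interpolates the spectrum (finer frequency grid)
but does NOT improve the true spectral resolution (ability to resolve close frequencies).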